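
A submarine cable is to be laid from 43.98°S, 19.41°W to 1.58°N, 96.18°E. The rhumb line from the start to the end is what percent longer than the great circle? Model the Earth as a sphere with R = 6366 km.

Great circle: σ = 1.9069 rad → d_gc = Rσ = 12139.5 km
Rhumb: Δφ = +0.7952, Δλ = +2.0174, Δψ = +0.8840, q = Δφ/Δψ = 0.8995 → d_rh = R√(Δφ²+q²Δλ²) = 12612.8 km
Excess = (12612.8 − 12139.5) / 12139.5 = 473.3 / 12139.5 = 3.90% ≈ 3.9%

3.9%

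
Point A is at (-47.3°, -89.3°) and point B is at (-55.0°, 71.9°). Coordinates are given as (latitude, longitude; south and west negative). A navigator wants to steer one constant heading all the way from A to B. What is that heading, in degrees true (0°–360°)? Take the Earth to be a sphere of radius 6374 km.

Δψ = ln[tan(π/4+φ₂/2)/tan(π/4+φ₁/2)] = -0.2149
Δλ = +2.8135 rad (taken the short way round)
course = atan2(Δλ, Δψ) = 94.37°

94.4°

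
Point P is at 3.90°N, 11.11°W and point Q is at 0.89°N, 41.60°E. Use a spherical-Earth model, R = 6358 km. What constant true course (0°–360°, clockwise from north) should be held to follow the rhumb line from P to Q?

Δψ = ln[tan(π/4+φ₂/2)/tan(π/4+φ₁/2)] = -0.0526
Δλ = +0.9200 rad (taken the short way round)
course = atan2(Δλ, Δψ) = 93.27°

93.3°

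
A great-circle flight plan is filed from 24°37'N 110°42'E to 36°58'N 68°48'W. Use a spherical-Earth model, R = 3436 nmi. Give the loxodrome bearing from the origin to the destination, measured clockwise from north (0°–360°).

Δψ = ln[tan(π/4+φ₂/2)/tan(π/4+φ₁/2)] = +0.2518
Δλ = -3.1329 rad (taken the short way round)
course = atan2(Δλ, Δψ) = 274.59°

274.6°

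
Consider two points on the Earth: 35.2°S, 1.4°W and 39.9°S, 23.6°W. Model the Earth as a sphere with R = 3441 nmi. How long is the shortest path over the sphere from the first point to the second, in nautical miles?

1091 nmi

cos σ = sin φ₁ sin φ₂ + cos φ₁ cos φ₂ cos Δλ
      = sin(-35.20°)sin(-39.90°) + cos(-35.20°)cos(-39.90°)cos(-22.20°) = 0.9502
σ = 18.164° → d = Rσ = 3441·0.31703 = 1091 nmi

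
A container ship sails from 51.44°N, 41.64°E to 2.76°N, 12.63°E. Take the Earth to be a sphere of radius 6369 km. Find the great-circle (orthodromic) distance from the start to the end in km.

6047 km

Haversine: a = sin²(Δφ/2)+cos φ₁ cos φ₂ sin²(Δλ/2) = 0.20893;  σ = 2·atan2(√a,√(1−a))
σ = 54.398° → d = Rσ = 6369·0.94943 = 6047 km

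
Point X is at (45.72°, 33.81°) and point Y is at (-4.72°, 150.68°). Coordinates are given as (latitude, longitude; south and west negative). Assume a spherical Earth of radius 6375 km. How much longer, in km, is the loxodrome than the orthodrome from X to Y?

488 km

Great circle: cos σ = sin φ₁ sin φ₂ + cos φ₁ cos φ₂ cos Δλ,  σ = 1.9535 rad → d_gc = 12453.3 km
Rhumb line: Δψ = -0.9817, q = Δφ/Δψ = 0.8967, d_rh = R√(Δφ²+q²Δλ²) = 12940.9 km
Excess = 12940.9 − 12453.3 = 487.6 ≈ 488 km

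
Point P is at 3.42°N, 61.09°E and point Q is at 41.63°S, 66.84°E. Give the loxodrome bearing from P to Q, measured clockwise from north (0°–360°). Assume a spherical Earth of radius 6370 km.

173.3°

Δψ = ln[tan(π/4+φ₂/2)/tan(π/4+φ₁/2)] = -0.8602
Δλ = +0.1004 rad (taken the short way round)
course = atan2(Δλ, Δψ) = 173.35°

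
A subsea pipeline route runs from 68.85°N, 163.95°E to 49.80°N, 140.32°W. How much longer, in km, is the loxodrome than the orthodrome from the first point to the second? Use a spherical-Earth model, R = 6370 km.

Great circle: cos σ = sin φ₁ sin φ₂ + cos φ₁ cos φ₂ cos Δλ,  σ = 0.5671 rad → d_gc = 3612.2 km
Rhumb line: Δψ = -0.6730, q = Δφ/Δψ = 0.4940, d_rh = R√(Δφ²+q²Δλ²) = 3722.2 km
Excess = 3722.2 − 3612.2 = 110.0 ≈ 110 km

110 km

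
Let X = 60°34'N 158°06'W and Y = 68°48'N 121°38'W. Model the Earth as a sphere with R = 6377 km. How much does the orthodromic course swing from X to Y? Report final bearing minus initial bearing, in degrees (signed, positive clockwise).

Initial bearing θ₁ = atan2(sin Δλ cos φ₂, cos φ₁ sin φ₂ − sin φ₁ cos φ₂ cos Δλ) = 46.37°
Final bearing θ₂ = (initial bearing from the destination back to the start) + 180° = 79.62°
Δθ = θ₂ − θ₁ = +33.2°

+33.2°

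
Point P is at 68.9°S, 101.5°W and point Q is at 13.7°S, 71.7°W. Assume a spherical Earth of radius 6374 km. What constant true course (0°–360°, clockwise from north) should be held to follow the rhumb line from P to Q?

Meridional parts: M(φ₁)=-1.6807, M(φ₂)=-0.2414 → ΔM = +1.4393;  Δλ = +0.5201 rad
tan C = Δλ / ΔM = +0.3614 → C = 19.87°

19.9°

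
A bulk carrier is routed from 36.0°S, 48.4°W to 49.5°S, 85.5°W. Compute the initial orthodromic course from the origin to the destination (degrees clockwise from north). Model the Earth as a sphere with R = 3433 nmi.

θ = atan2( sin Δλ·cos φ₂ ,  cos φ₁ sin φ₂ − sin φ₁ cos φ₂ cos Δλ )
  = atan2(-0.3918, -0.3107) = 231.58°

231.6°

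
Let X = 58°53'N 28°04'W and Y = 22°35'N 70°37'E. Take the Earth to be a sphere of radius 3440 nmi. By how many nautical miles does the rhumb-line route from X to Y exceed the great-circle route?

Great circle: cos σ = sin φ₁ sin φ₂ + cos φ₁ cos φ₂ cos Δλ,  σ = 1.3112 rad → d_gc = 4510.37 nmi
Rhumb line: Δψ = -0.8738, q = Δφ/Δψ = 0.7250, d_rh = R√(Δφ²+q²Δλ²) = 4816.90 nmi
Excess = 4816.90 − 4510.37 = 306.53 ≈ 307 nmi

307 nmi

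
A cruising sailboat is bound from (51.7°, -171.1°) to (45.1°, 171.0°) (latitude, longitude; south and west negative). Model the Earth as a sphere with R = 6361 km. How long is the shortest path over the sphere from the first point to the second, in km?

cos σ = sin φ₁ sin φ₂ + cos φ₁ cos φ₂ cos Δλ
      = sin(51.70°)sin(45.10°) + cos(51.70°)cos(45.10°)cos(-17.90°) = 0.9722
σ = 13.543° → d = Rσ = 6361·0.23636 = 1504 km

1504 km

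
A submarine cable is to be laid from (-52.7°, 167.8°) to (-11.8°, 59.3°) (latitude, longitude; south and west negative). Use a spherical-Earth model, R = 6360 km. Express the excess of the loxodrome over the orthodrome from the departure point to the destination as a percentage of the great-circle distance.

6.2%

Great circle: σ = 1.5963 rad → d_gc = Rσ = 10152.8 km
Rhumb: Δφ = +0.7138, Δλ = -1.8937, Δψ = +0.8787, q = Δφ/Δψ = 0.8123 → d_rh = R√(Δφ²+q²Δλ²) = 10785.8 km
Excess = (10785.8 − 10152.8) / 10152.8 = 633.0 / 10152.8 = 6.23% ≈ 6.2%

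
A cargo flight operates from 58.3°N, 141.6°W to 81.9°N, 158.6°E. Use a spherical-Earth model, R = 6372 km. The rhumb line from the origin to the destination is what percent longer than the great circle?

Great circle: σ = 0.4958 rad → d_gc = Rσ = 3159.5 km
Rhumb: Δφ = +0.4119, Δλ = -1.0437, Δψ = +1.3888, q = Δφ/Δψ = 0.2966 → d_rh = R√(Δφ²+q²Δλ²) = 3283.2 km
Excess = (3283.2 − 3159.5) / 3159.5 = 123.7 / 3159.5 = 3.92% ≈ 3.9%

3.9%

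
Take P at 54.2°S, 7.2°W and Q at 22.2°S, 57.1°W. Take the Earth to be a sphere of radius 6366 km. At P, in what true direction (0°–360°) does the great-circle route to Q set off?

290.3°

N = sin Δλ·cos φ₂ = -0.7082;  D = cos φ₁ sin φ₂ − sin φ₁ cos φ₂ cos Δλ = +0.2627
initial course = atan2(N, D) = 290.35°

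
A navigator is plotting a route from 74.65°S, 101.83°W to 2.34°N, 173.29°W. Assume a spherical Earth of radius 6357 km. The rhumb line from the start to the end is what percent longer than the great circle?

Great circle: σ = 1.5261 rad → d_gc = Rσ = 9701.1 km
Rhumb: Δφ = +1.3437, Δλ = -1.2472, Δψ = +2.0451, q = Δφ/Δψ = 0.6570 → d_rh = R√(Δφ²+q²Δλ²) = 10005.3 km
Excess = (10005.3 − 9701.1) / 9701.1 = 304.2 / 9701.1 = 3.14% ≈ 3.1%

3.1%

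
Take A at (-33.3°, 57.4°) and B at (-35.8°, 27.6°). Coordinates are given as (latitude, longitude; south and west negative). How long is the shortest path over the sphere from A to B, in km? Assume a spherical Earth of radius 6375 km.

2734 km

Haversine: a = sin²(Δφ/2)+cos φ₁ cos φ₂ sin²(Δλ/2) = 0.04530;  σ = 2·atan2(√a,√(1−a))
σ = 24.576° → d = Rσ = 6375·0.42894 = 2734 km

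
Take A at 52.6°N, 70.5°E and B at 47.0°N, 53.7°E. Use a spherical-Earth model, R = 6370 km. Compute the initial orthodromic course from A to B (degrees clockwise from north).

N = sin Δλ·cos φ₂ = -0.1971;  D = cos φ₁ sin φ₂ − sin φ₁ cos φ₂ cos Δλ = -0.0745
initial course = atan2(N, D) = 249.31°

249.3°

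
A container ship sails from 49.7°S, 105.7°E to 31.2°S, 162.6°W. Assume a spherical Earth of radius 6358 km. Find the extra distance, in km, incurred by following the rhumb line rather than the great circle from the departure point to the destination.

Great circle: cos σ = sin φ₁ sin φ₂ + cos φ₁ cos φ₂ cos Δλ,  σ = 1.1824 rad → d_gc = 7517.9 km
Rhumb line: Δψ = +0.4289, q = Δφ/Δψ = 0.7528, d_rh = R√(Δφ²+q²Δλ²) = 7930.5 km
Excess = 7930.5 − 7517.9 = 412.6 ≈ 413 km

413 km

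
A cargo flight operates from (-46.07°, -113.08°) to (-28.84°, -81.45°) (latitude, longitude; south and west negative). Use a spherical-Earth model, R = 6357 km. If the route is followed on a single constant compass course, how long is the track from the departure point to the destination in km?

Rhumb course C = atan2(Δλ, Δψ) with Δψ = ln[tan(π/4+φ₂/2)/tan(π/4+φ₁/2)] = +0.3820, Δλ = +0.5520 → C = 55.32°
d = R·|Δφ| / |cos C| = 6357·0.30072 / 0.56899 = 3360 km

3360 km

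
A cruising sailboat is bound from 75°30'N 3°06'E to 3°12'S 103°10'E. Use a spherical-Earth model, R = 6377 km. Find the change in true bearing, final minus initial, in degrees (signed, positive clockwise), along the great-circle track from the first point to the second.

+84.6°

Initial bearing θ₁ = atan2(sin Δλ cos φ₂, cos φ₁ sin φ₂ − sin φ₁ cos φ₂ cos Δλ) = 81.04°
Final bearing θ₂ = (initial bearing from the destination back to the start) + 180° = 165.66°
Δθ = θ₂ − θ₁ = +84.6°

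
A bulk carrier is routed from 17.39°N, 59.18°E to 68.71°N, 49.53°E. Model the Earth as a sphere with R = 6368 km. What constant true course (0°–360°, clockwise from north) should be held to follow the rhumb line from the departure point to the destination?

353.0°

Meridional parts: M(φ₁)=+0.3083, M(φ₂)=+1.6715 → ΔM = +1.3633;  Δλ = -0.1684 rad
tan C = Δλ / ΔM = -0.1235 → C = 352.96°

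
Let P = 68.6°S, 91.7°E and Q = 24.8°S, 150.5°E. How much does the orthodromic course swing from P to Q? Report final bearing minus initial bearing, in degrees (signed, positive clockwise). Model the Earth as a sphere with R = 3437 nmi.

Initial bearing θ₁ = atan2(sin Δλ cos φ₂, cos φ₁ sin φ₂ − sin φ₁ cos φ₂ cos Δλ) = 69.86°
Final bearing θ₂ = (initial bearing from the destination back to the start) + 180° = 22.17°
Δθ = θ₂ − θ₁ = -47.7°

-47.7°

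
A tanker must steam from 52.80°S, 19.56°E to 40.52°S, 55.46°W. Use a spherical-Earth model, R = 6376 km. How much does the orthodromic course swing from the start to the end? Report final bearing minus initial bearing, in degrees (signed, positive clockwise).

At departure: θ₁ = atan2(sin Δλ cos φ₂, cos φ₁ sin φ₂ − sin φ₁ cos φ₂ cos Δλ) = 252.16°
At arrival: θ₂ = atan2(sin Δλ cos φ₁, −cos φ₂ sin φ₁ + sin φ₂ cos φ₁ cos Δλ) = 310.79°
Δθ = θ₂ − θ₁ = +58.6°

+58.6°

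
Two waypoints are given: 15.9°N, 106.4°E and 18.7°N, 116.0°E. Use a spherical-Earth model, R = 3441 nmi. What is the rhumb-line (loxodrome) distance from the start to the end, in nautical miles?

Δψ = ln[tan(π/4+φ₂/2)/tan(π/4+φ₁/2)] = +0.0512;  Δφ = +0.0489 rad,  Δλ = +0.1676 rad
q = Δφ/Δψ = 0.9546
d = R·√(Δφ² + q²Δλ²) = 3441·0.16725 = 576 nmi

576 nmi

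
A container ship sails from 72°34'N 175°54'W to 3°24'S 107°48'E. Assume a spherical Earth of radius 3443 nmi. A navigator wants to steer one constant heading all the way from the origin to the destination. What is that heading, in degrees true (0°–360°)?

214.5°

Δψ = ln[tan(π/4+φ₂/2)/tan(π/4+φ₁/2)] = -1.9346
Δλ = -1.3317 rad (taken the short way round)
course = atan2(Δλ, Δψ) = 214.54°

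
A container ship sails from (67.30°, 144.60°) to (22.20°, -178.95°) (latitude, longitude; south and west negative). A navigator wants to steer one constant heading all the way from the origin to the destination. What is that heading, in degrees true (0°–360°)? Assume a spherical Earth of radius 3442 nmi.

152.2°

Meridional parts: M(φ₁)=+1.6058, M(φ₂)=+0.3975 → ΔM = -1.2083;  Δλ = +0.6362 rad
tan C = Δλ / ΔM = -0.5265 → C = 152.23°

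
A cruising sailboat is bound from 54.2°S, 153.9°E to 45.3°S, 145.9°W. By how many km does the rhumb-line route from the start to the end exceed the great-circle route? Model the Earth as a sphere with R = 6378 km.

123 km

Great circle: cos σ = sin φ₁ sin φ₂ + cos φ₁ cos φ₂ cos Δλ,  σ = 0.6746 rad → d_gc = 4302.3 km
Rhumb line: Δψ = +0.2413, q = Δφ/Δψ = 0.6437, d_rh = R√(Δφ²+q²Δλ²) = 4425.6 km
Excess = 4425.6 − 4302.3 = 123.3 ≈ 123 km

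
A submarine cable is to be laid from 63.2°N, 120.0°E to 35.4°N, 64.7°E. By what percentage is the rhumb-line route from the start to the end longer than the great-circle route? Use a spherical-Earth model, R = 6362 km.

Great circle: σ = 0.7579 rad → d_gc = Rσ = 4821.8 km
Rhumb: Δφ = -0.4852, Δλ = -0.9652, Δψ = -0.7731, q = Δφ/Δψ = 0.6276 → d_rh = R√(Δφ²+q²Δλ²) = 4937.5 km
Excess = (4937.5 − 4821.8) / 4821.8 = 115.7 / 4821.8 = 2.40% ≈ 2.4%

2.4%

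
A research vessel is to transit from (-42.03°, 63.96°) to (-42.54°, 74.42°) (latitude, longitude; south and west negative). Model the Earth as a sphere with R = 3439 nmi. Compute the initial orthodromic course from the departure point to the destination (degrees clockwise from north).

θ = atan2( sin Δλ·cos φ₂ ,  cos φ₁ sin φ₂ − sin φ₁ cos φ₂ cos Δλ )
  = atan2(+0.1338, -0.0171) = 97.28°

97.3°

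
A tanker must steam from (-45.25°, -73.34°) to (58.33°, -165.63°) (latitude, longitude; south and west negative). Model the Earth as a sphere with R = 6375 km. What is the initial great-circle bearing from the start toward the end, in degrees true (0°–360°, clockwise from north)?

N = sin Δλ·cos φ₂ = -0.5246;  D = cos φ₁ sin φ₂ − sin φ₁ cos φ₂ cos Δλ = +0.5843
initial course = atan2(N, D) = 318.08°

318.1°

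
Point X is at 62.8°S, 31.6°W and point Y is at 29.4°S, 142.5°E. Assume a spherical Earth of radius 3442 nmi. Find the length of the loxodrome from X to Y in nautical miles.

Rhumb course C = atan2(Δλ, Δψ) with Δψ = ln[tan(π/4+φ₂/2)/tan(π/4+φ₁/2)] = +0.8819, Δλ = +3.0386 → C = 73.82°
d = R·|Δφ| / |cos C| = 3442·0.58294 / 0.27872 = 7199 nmi

7199 nmi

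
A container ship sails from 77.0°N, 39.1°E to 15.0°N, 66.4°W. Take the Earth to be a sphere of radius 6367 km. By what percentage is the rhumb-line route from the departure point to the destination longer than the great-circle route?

9.4%

Great circle: σ = 1.3754 rad → d_gc = Rσ = 8757.4 km
Rhumb: Δφ = -1.0821, Δλ = -1.8413, Δψ = -1.9073, q = Δφ/Δψ = 0.5674 → d_rh = R√(Δφ²+q²Δλ²) = 9576.6 km
Excess = (9576.6 − 8757.4) / 8757.4 = 819.2 / 8757.4 = 9.354% ≈ 9.4%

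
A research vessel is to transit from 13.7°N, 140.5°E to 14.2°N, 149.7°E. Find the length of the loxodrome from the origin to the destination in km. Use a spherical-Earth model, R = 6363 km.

Rhumb course C = atan2(Δλ, Δψ) with Δψ = ln[tan(π/4+φ₂/2)/tan(π/4+φ₁/2)] = +0.0090, Δλ = +0.1606 → C = 86.79°
d = R·|Δφ| / |cos C| = 6363·0.00873 / 0.05591 = 993 km

993 km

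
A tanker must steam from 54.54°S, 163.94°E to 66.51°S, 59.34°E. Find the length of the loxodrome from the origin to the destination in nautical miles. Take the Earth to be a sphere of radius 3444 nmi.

3136 nmi

Δψ = ln[tan(π/4+φ₂/2)/tan(π/4+φ₁/2)] = -0.4303;  Δφ = -0.2089 rad,  Δλ = -1.8256 rad
q = Δφ/Δψ = 0.4855
d = R·√(Δφ² + q²Δλ²) = 3444·0.91057 = 3136 nmi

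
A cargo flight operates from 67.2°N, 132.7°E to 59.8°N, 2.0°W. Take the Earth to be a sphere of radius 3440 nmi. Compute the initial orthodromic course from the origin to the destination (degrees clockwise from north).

N = sin Δλ·cos φ₂ = -0.3575;  D = cos φ₁ sin φ₂ − sin φ₁ cos φ₂ cos Δλ = +0.6611
initial course = atan2(N, D) = 331.59°

331.6°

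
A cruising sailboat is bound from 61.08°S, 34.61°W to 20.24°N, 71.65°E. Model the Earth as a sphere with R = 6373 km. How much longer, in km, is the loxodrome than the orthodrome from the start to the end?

475 km

Great circle: cos σ = sin φ₁ sin φ₂ + cos φ₁ cos φ₂ cos Δλ,  σ = 2.0151 rad → d_gc = 12842.40 km
Rhumb line: Δψ = +1.7161, q = Δφ/Δψ = 0.8270, d_rh = R√(Δφ²+q²Δλ²) = 13317.89 km
Excess = 13317.89 − 12842.40 = 475.49 ≈ 475 km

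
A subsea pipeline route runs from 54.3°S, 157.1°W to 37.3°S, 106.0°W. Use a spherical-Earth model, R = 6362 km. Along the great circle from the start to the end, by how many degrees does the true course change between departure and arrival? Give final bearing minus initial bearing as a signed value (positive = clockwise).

Initial bearing θ₁ = atan2(sin Δλ cos φ₂, cos φ₁ sin φ₂ − sin φ₁ cos φ₂ cos Δλ) = 85.20°
Final bearing θ₂ = (initial bearing from the destination back to the start) + 180° = 46.97°
Δθ = θ₂ − θ₁ = -38.2°

-38.2°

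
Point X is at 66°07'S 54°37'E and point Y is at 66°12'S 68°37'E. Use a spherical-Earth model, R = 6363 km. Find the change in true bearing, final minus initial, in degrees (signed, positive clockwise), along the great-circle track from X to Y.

Initial bearing θ₁ = atan2(sin Δλ cos φ₂, cos φ₁ sin φ₂ − sin φ₁ cos φ₂ cos Δλ) = 97.25°
Final bearing θ₂ = (initial bearing from the destination back to the start) + 180° = 84.43°
Δθ = θ₂ − θ₁ = -12.8°

-12.8°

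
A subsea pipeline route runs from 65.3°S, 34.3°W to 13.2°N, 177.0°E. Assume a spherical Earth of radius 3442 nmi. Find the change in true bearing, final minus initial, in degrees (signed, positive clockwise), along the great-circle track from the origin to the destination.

Initial bearing θ₁ = atan2(sin Δλ cos φ₂, cos φ₁ sin φ₂ − sin φ₁ cos φ₂ cos Δλ) = 217.45°
Final bearing θ₂ = (initial bearing from the destination back to the start) + 180° = 344.87°
Δθ = θ₂ − θ₁ = +127.4°

+127.4°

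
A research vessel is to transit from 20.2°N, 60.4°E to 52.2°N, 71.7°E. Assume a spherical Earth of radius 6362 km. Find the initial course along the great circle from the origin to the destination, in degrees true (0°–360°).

12.7°

N = sin Δλ·cos φ₂ = +0.1201;  D = cos φ₁ sin φ₂ − sin φ₁ cos φ₂ cos Δλ = +0.5340
initial course = atan2(N, D) = 12.67°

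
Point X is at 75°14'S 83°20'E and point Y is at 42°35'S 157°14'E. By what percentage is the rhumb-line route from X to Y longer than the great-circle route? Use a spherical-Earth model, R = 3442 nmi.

Great circle: σ = 0.7865 rad → d_gc = Rσ = 2707.0 nmi
Rhumb: Δφ = +0.5699, Δλ = +1.2898, Δψ = +1.2205, q = Δφ/Δψ = 0.4669 → d_rh = R√(Δφ²+q²Δλ²) = 2853.7 nmi
Excess = (2853.7 − 2707.0) / 2707.0 = 146.7 / 2707.0 = 5.42% ≈ 5.4%

5.4%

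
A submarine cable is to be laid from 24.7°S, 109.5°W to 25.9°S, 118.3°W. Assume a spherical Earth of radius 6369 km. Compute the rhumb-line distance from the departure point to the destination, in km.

Rhumb course C = atan2(Δλ, Δψ) with Δψ = ln[tan(π/4+φ₂/2)/tan(π/4+φ₁/2)] = -0.0232, Δλ = -0.1536 → C = 261.42°
d = R·|Δφ| / |cos C| = 6369·0.02094 / 0.14915 = 894 km

894 km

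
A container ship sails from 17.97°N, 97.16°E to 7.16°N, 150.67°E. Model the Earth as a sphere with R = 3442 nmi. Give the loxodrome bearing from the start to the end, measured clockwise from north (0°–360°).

Δψ = ln[tan(π/4+φ₂/2)/tan(π/4+φ₁/2)] = -0.1936
Δλ = +0.9339 rad (taken the short way round)
course = atan2(Δλ, Δψ) = 101.71°

101.7°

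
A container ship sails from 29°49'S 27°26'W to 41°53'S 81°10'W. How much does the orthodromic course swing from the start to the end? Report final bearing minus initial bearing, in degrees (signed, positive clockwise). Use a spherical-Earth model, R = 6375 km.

+33.2°

Initial bearing θ₁ = atan2(sin Δλ cos φ₂, cos φ₁ sin φ₂ − sin φ₁ cos φ₂ cos Δλ) = 239.03°
Final bearing θ₂ = (initial bearing from the destination back to the start) + 180° = 272.25°
Δθ = θ₂ − θ₁ = +33.2°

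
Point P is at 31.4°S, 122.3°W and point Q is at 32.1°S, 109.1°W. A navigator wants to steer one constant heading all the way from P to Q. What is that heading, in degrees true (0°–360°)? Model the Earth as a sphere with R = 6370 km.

Meridional parts: M(φ₁)=-0.5777, M(φ₂)=-0.5921 → ΔM = -0.0144;  Δλ = +0.2304 rad
tan C = Δλ / ΔM = -16.0350 → C = 93.57°

93.6°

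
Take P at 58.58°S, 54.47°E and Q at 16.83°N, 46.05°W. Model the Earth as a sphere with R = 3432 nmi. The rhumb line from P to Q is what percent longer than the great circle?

Great circle: σ = 1.9158 rad → d_gc = Rσ = 6574.957 nmi
Rhumb: Δφ = +1.3162, Δλ = -1.7544, Δψ = +1.5665, q = Δφ/Δψ = 0.8402 → d_rh = R√(Δφ²+q²Δλ²) = 6782.071 nmi
Excess = (6782.071 − 6574.957) / 6574.957 = 207.114 / 6574.957 = 3.15004% ≈ 3.2%

3.2%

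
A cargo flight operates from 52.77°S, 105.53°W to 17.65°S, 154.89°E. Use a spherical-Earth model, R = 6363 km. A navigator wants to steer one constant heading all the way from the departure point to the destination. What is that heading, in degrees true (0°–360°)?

Meridional parts: M(φ₁)=-1.0882, M(φ₂)=-0.3130 → ΔM = +0.7751;  Δλ = -1.7380 rad
tan C = Δλ / ΔM = -2.2422 → C = 294.04°

294.0°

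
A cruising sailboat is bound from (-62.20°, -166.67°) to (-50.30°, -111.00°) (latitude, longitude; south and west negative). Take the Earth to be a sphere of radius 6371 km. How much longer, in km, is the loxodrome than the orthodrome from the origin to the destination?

101 km

Great circle: cos σ = sin φ₁ sin φ₂ + cos φ₁ cos φ₂ cos Δλ,  σ = 0.5575 rad → d_gc = 3551.52 km
Rhumb line: Δψ = +0.3776, q = Δφ/Δψ = 0.5501, d_rh = R√(Δφ²+q²Δλ²) = 3653.01 km
Excess = 3653.01 − 3551.52 = 101.49 ≈ 101 km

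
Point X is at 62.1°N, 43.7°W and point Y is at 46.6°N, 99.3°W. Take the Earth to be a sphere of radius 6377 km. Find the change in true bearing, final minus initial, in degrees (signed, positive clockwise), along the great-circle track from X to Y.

-46.8°

At departure: θ₁ = atan2(sin Δλ cos φ₂, cos φ₁ sin φ₂ − sin φ₁ cos φ₂ cos Δλ) = 269.69°
At arrival: θ₂ = atan2(sin Δλ cos φ₁, −cos φ₂ sin φ₁ + sin φ₂ cos φ₁ cos Δλ) = 222.92°
Δθ = θ₂ − θ₁ = -46.8°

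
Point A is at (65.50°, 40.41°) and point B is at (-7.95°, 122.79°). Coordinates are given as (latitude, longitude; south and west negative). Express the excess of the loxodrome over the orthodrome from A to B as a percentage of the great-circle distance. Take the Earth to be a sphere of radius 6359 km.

Great circle: σ = 1.6423 rad → d_gc = Rσ = 10443.1 km
Rhumb: Δφ = -1.2819, Δλ = +1.4378, Δψ = -1.6665, q = Δφ/Δψ = 0.7692 → d_rh = R√(Δφ²+q²Δλ²) = 10766.6 km
Excess = (10766.6 − 10443.1) / 10443.1 = 323.5 / 10443.1 = 3.10% ≈ 3.1%

3.1%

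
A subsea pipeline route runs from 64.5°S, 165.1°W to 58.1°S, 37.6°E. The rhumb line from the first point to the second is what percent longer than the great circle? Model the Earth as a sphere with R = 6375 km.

Great circle: σ = 0.9808 rad → d_gc = Rσ = 6252.3 km
Rhumb: Δφ = +0.1117, Δλ = -2.7454, Δψ = +0.2335, q = Δφ/Δψ = 0.4783 → d_rh = R√(Δφ²+q²Δλ²) = 8401.4 km
Excess = (8401.4 − 6252.3) / 6252.3 = 2149.1 / 6252.3 = 34.37% ≈ 34.4%

34.4%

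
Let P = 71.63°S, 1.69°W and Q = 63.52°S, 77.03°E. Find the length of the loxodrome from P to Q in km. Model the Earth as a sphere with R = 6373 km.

Rhumb course C = atan2(Δλ, Δψ) with Δψ = ln[tan(π/4+φ₂/2)/tan(π/4+φ₁/2)] = +0.3751, Δλ = +1.3739 → C = 74.73°
d = R·|Δφ| / |cos C| = 6373·0.14155 / 0.26336 = 3425 km

3425 km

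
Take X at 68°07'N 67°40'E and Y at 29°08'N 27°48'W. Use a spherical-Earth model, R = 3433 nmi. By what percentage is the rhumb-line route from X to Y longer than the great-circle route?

7.9%

Great circle: σ = 1.1365 rad → d_gc = Rσ = 3901.7 nmi
Rhumb: Δφ = -0.6804, Δλ = -1.6662, Δψ = -1.1115, q = Δφ/Δψ = 0.6121 → d_rh = R√(Δφ²+q²Δλ²) = 4209.1 nmi
Excess = (4209.1 − 3901.7) / 3901.7 = 307.4 / 3901.7 = 7.88% ≈ 7.9%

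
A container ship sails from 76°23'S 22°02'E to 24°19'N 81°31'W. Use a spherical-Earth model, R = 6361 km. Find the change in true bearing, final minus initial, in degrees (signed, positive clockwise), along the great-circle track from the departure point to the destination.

+82.3°

At departure: θ₁ = atan2(sin Δλ cos φ₂, cos φ₁ sin φ₂ − sin φ₁ cos φ₂ cos Δλ) = 262.89°
At arrival: θ₂ = atan2(sin Δλ cos φ₁, −cos φ₂ sin φ₁ + sin φ₂ cos φ₁ cos Δλ) = 345.15°
Δθ = θ₂ − θ₁ = +82.3°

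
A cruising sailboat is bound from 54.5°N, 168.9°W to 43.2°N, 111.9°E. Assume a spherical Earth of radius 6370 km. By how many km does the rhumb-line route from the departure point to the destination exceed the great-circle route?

285 km

Great circle: cos σ = sin φ₁ sin φ₂ + cos φ₁ cos φ₂ cos Δλ,  σ = 0.8807 rad → d_gc = 5610.0 km
Rhumb line: Δψ = -0.3015, q = Δφ/Δψ = 0.6542, d_rh = R√(Δφ²+q²Δλ²) = 5895.4 km
Excess = 5895.4 − 5610.0 = 285.4 ≈ 285 km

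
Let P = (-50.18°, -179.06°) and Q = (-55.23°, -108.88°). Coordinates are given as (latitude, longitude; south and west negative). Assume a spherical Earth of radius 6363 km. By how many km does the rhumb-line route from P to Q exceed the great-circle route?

Great circle: cos σ = sin φ₁ sin φ₂ + cos φ₁ cos φ₂ cos Δλ,  σ = 0.7155 rad → d_gc = 4552.9 km
Rhumb line: Δψ = -0.1457, q = Δφ/Δψ = 0.6050, d_rh = R√(Δφ²+q²Δλ²) = 4748.9 km
Excess = 4748.9 − 4552.9 = 196.0 ≈ 196 km

196 km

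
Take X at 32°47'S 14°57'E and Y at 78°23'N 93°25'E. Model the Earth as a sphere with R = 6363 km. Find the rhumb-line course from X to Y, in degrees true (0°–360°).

Meridional parts: M(φ₁)=-0.6062, M(φ₂)=+2.2855 → ΔM = +2.8917;  Δλ = +1.3695 rad
tan C = Δλ / ΔM = +0.4736 → C = 25.34°

25.3°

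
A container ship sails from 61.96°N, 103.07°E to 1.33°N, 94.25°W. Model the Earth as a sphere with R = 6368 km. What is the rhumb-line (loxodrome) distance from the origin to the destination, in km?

Rhumb course C = atan2(Δλ, Δψ) with Δψ = ln[tan(π/4+φ₂/2)/tan(π/4+φ₁/2)] = -1.3643, Δλ = +2.8393 → C = 115.66°
d = R·|Δφ| / |cos C| = 6368·1.05819 / 0.43310 = 15559 km

15559 km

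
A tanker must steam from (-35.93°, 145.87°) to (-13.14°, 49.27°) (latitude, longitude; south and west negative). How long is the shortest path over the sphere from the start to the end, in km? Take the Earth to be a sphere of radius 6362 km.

cos σ = sin φ₁ sin φ₂ + cos φ₁ cos φ₂ cos Δλ
      = sin(-35.93°)sin(-13.14°) + cos(-35.93°)cos(-13.14°)cos(-96.60°) = 0.0428
σ = 87.549° → d = Rσ = 6362·1.52802 = 9721 km

9721 km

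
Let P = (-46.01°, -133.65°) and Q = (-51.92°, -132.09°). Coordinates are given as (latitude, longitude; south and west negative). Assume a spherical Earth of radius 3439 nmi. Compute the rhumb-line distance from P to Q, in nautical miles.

Δψ = ln[tan(π/4+φ₂/2)/tan(π/4+φ₁/2)] = -0.1574;  Δφ = -0.1031 rad,  Δλ = +0.0272 rad
q = Δφ/Δψ = 0.6555
d = R·√(Δφ² + q²Δλ²) = 3439·0.10468 = 360 nmi

360 nmi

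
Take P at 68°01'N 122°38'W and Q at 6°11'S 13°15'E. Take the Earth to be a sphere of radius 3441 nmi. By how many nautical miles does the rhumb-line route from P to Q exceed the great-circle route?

816 nmi

Great circle: cos σ = sin φ₁ sin φ₂ + cos φ₁ cos φ₂ cos Δλ,  σ = 1.9466 rad → d_gc = 6698.4 nmi
Rhumb line: Δψ = -1.7468, q = Δφ/Δψ = 0.7414, d_rh = R√(Δφ²+q²Δλ²) = 7514.0 nmi
Excess = 7514.0 − 6698.4 = 815.6 ≈ 816 nmi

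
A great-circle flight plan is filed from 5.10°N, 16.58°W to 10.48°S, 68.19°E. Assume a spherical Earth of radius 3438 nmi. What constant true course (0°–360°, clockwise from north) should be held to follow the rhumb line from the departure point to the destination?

Δψ = ln[tan(π/4+φ₂/2)/tan(π/4+φ₁/2)] = -0.2731
Δλ = +1.4795 rad (taken the short way round)
course = atan2(Δλ, Δψ) = 100.46°

100.5°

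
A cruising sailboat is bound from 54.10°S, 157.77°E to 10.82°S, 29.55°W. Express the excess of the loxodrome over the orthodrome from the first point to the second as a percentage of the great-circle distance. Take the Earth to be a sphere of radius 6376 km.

Great circle: σ = 2.0033 rad → d_gc = Rσ = 12773.4 km
Rhumb: Δφ = +0.7554, Δλ = +3.0138, Δψ = +0.9372, q = Δφ/Δψ = 0.8060 → d_rh = R√(Δφ²+q²Δλ²) = 16220.2 km
Excess = (16220.2 − 12773.4) / 12773.4 = 3446.8 / 12773.4 = 26.98% ≈ 27.0%

27.0%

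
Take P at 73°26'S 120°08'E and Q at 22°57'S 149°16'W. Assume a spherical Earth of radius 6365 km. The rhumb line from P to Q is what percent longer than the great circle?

Great circle: σ = 1.1907 rad → d_gc = Rσ = 7578.9 km
Rhumb: Δφ = +0.8811, Δλ = +1.5813, Δψ = +1.5153, q = Δφ/Δψ = 0.5815 → d_rh = R√(Δφ²+q²Δλ²) = 8105.8 km
Excess = (8105.8 − 7578.9) / 7578.9 = 526.9 / 7578.9 = 6.952% ≈ 7.0%

7.0%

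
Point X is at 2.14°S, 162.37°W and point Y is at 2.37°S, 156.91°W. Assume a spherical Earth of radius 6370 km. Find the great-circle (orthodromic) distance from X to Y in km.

607 km

cos σ = sin φ₁ sin φ₂ + cos φ₁ cos φ₂ cos Δλ
      = sin(-2.14°)sin(-2.37°) + cos(-2.14°)cos(-2.37°)cos(5.46°) = 0.9955
σ = 5.461° → d = Rσ = 6370·0.09531 = 607 km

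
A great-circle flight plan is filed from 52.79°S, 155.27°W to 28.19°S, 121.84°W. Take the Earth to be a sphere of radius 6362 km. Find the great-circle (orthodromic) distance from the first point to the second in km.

3865 km

Haversine: a = sin²(Δφ/2)+cos φ₁ cos φ₂ sin²(Δλ/2) = 0.08947;  σ = 2·atan2(√a,√(1−a))
σ = 34.809° → d = Rσ = 6362·0.60754 = 3865 km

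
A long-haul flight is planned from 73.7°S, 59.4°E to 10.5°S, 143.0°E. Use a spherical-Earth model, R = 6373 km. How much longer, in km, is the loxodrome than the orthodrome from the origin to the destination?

443 km

Great circle: cos σ = sin φ₁ sin φ₂ + cos φ₁ cos φ₂ cos Δλ,  σ = 1.3636 rad → d_gc = 8690.5 km
Rhumb line: Δψ = +1.7591, q = Δφ/Δψ = 0.6270, d_rh = R√(Δφ²+q²Δλ²) = 9133.1 km
Excess = 9133.1 − 8690.5 = 442.6 ≈ 443 km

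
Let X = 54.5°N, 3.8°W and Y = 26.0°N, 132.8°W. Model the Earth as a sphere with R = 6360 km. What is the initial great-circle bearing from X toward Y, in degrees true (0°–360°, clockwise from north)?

N = sin Δλ·cos φ₂ = -0.6985;  D = cos φ₁ sin φ₂ − sin φ₁ cos φ₂ cos Δλ = +0.7151
initial course = atan2(N, D) = 315.67°

315.7°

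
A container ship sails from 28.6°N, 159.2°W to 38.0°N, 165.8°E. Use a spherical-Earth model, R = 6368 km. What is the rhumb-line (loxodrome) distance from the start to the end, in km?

Δψ = ln[tan(π/4+φ₂/2)/tan(π/4+φ₁/2)] = +0.1967;  Δφ = +0.1641 rad,  Δλ = -0.6109 rad
q = Δφ/Δψ = 0.8341
d = R·√(Δφ² + q²Δλ²) = 6368·0.53526 = 3409 km

3409 km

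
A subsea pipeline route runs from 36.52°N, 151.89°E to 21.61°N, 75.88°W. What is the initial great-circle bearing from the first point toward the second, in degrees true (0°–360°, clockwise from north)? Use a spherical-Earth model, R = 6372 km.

θ = atan2( sin Δλ·cos φ₂ ,  cos φ₁ sin φ₂ − sin φ₁ cos φ₂ cos Δλ )
  = atan2(+0.6884, +0.6678) = 45.87°

45.9°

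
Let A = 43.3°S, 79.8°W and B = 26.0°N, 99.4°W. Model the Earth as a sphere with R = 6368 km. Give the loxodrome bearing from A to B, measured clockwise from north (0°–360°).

345.4°

Meridional parts: M(φ₁)=-0.8400, M(φ₂)=+0.4702 → ΔM = +1.3102;  Δλ = -0.3421 rad
tan C = Δλ / ΔM = -0.2611 → C = 345.37°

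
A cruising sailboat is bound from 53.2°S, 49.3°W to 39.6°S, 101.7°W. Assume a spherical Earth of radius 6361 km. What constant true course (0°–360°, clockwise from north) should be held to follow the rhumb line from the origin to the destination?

Meridional parts: M(φ₁)=-1.1006, M(φ₂)=-0.7538 → ΔM = +0.3468;  Δλ = -0.9146 rad
tan C = Δλ / ΔM = -2.6369 → C = 290.77°

290.8°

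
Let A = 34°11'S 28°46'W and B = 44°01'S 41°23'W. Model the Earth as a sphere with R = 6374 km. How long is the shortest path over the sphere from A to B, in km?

cos σ = sin φ₁ sin φ₂ + cos φ₁ cos φ₂ cos Δλ
      = sin(-34.18°)sin(-44.02°) + cos(-34.18°)cos(-44.02°)cos(-12.62°) = 0.9709
σ = 13.846° → d = Rσ = 6374·0.24165 = 1540 km

1540 km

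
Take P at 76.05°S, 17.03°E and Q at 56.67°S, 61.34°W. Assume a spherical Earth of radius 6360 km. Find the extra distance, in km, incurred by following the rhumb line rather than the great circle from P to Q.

254 km

Great circle: cos σ = sin φ₁ sin φ₂ + cos φ₁ cos φ₂ cos Δλ,  σ = 0.5780 rad → d_gc = 3675.8 km
Rhumb line: Δψ = +0.8948, q = Δφ/Δψ = 0.3780, d_rh = R√(Δφ²+q²Δλ²) = 3929.6 km
Excess = 3929.6 − 3675.8 = 253.8 ≈ 254 km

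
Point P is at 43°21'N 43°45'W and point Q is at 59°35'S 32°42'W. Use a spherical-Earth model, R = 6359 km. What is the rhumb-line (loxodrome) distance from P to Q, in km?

11470 km

Δψ = ln[tan(π/4+φ₂/2)/tan(π/4+φ₁/2)] = -2.1437;  Δφ = -1.7965 rad,  Δλ = +0.1929 rad
q = Δφ/Δψ = 0.8380
d = R·√(Δφ² + q²Δλ²) = 6359·1.80378 = 11470 km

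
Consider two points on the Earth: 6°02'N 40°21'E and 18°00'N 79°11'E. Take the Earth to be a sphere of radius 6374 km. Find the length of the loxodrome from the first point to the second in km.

4422 km

Rhumb course C = atan2(Δλ, Δψ) with Δψ = ln[tan(π/4+φ₂/2)/tan(π/4+φ₁/2)] = +0.2140, Δλ = +0.6778 → C = 72.48°
d = R·|Δφ| / |cos C| = 6374·0.20886 / 0.30104 = 4422 km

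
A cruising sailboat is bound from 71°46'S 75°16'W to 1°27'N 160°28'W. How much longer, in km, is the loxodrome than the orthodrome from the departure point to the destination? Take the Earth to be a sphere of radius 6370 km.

440 km

Great circle: cos σ = sin φ₁ sin φ₂ + cos φ₁ cos φ₂ cos Δλ,  σ = 1.5687 rad → d_gc = 9992.35 km
Rhumb line: Δψ = +1.8549, q = Δφ/Δψ = 0.6889, d_rh = R√(Δφ²+q²Δλ²) = 10432.75 km
Excess = 10432.75 − 9992.35 = 440.40 ≈ 440 km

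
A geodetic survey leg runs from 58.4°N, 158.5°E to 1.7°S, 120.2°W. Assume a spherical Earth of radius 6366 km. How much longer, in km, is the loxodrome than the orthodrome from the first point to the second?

Great circle: cos σ = sin φ₁ sin φ₂ + cos φ₁ cos φ₂ cos Δλ,  σ = 1.5168 rad → d_gc = 9656.0 km
Rhumb line: Δψ = -1.2921, q = Δφ/Δψ = 0.8118, d_rh = R√(Δφ²+q²Δλ²) = 9918.0 km
Excess = 9918.0 − 9656.0 = 262.0 ≈ 262 km

262 km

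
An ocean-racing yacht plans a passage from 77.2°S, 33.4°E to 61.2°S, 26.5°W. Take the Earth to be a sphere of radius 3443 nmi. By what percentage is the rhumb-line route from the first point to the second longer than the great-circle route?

4.1%

Great circle: σ = 0.4322 rad → d_gc = Rσ = 1488.0 nmi
Rhumb: Δφ = +0.2793, Δλ = -1.0455, Δψ = +0.8281, q = Δφ/Δψ = 0.3372 → d_rh = R√(Δφ²+q²Δλ²) = 1548.4 nmi
Excess = (1548.4 − 1488.0) / 1488.0 = 60.4 / 1488.0 = 4.06% ≈ 4.1%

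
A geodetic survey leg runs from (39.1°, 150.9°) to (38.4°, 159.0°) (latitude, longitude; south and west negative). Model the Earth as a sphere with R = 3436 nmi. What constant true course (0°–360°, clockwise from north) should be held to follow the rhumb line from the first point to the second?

Meridional parts: M(φ₁)=+0.7425, M(φ₂)=+0.7269 → ΔM = -0.0157;  Δλ = +0.1414 rad
tan C = Δλ / ΔM = -9.0242 → C = 96.32°

96.3°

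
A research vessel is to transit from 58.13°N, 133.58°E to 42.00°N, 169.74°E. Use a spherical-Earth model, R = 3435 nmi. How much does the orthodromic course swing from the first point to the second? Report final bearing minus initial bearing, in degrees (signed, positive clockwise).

+28.4°

At departure: θ₁ = atan2(sin Δλ cos φ₂, cos φ₁ sin φ₂ − sin φ₁ cos φ₂ cos Δλ) = 109.61°
At arrival: θ₂ = atan2(sin Δλ cos φ₁, −cos φ₂ sin φ₁ + sin φ₂ cos φ₁ cos Δλ) = 137.99°
Δθ = θ₂ − θ₁ = +28.4°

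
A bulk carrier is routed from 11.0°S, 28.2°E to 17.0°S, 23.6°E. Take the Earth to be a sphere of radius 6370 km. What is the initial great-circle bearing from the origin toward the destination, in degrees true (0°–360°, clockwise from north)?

216.1°

N = sin Δλ·cos φ₂ = -0.0767;  D = cos φ₁ sin φ₂ − sin φ₁ cos φ₂ cos Δλ = -0.1051
initial course = atan2(N, D) = 216.12°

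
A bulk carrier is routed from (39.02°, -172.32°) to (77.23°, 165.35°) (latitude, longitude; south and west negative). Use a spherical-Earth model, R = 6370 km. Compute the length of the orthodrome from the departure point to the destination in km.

Haversine: a = sin²(Δφ/2)+cos φ₁ cos φ₂ sin²(Δλ/2) = 0.11356;  σ = 2·atan2(√a,√(1−a))
σ = 39.388° → d = Rσ = 6370·0.68744 = 4379 km

4379 km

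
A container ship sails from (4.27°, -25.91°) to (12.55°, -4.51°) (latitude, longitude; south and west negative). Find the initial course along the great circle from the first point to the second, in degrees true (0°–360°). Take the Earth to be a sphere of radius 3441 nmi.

67.3°

N = sin Δλ·cos φ₂ = +0.3562;  D = cos φ₁ sin φ₂ − sin φ₁ cos φ₂ cos Δλ = +0.1490
initial course = atan2(N, D) = 67.29°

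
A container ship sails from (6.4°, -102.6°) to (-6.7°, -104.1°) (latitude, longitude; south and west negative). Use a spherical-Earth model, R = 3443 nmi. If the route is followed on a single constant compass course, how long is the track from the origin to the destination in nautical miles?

Δψ = ln[tan(π/4+φ₂/2)/tan(π/4+φ₁/2)] = -0.2291;  Δφ = -0.2286 rad,  Δλ = -0.0262 rad
q = Δφ/Δψ = 0.9978
d = R·√(Δφ² + q²Δλ²) = 3443·0.23013 = 792 nmi

792 nmi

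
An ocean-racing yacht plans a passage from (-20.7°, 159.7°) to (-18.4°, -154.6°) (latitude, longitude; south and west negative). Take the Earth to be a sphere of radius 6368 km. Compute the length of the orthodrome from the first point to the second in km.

4778 km

cos σ = sin φ₁ sin φ₂ + cos φ₁ cos φ₂ cos Δλ
      = sin(-20.70°)sin(-18.40°) + cos(-20.70°)cos(-18.40°)cos(45.70°) = 0.7315
σ = 42.988° → d = Rσ = 6368·0.75027 = 4778 km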